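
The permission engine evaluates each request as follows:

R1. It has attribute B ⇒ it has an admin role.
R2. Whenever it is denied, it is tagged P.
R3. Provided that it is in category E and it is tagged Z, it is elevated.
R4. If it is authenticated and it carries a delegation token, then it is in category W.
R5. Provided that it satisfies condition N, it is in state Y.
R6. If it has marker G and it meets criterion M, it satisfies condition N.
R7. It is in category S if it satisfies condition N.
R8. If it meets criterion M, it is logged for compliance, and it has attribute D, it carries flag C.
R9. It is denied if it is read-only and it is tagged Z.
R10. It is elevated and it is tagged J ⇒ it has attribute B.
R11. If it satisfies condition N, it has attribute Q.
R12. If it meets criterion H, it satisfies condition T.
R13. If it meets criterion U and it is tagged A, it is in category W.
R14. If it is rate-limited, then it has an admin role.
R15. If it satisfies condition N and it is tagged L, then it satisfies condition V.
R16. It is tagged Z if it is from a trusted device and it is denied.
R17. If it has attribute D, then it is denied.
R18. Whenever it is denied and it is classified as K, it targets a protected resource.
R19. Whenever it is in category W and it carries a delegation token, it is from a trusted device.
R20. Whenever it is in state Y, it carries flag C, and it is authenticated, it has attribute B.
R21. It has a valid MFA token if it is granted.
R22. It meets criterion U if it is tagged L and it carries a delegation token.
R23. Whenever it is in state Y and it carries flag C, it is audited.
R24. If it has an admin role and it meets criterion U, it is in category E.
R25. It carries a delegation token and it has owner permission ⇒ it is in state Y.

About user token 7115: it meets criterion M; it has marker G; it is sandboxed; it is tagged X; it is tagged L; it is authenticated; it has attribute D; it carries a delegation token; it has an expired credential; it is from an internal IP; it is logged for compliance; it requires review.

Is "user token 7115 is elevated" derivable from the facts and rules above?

Yes

By R4 (it is authenticated, it carries a delegation token): it is in category W.
By R6 (it has marker G, it meets criterion M): it satisfies condition N.
By R8 (it meets criterion M, it is logged for compliance, it has attribute D): it carries flag C.
By R17 (it has attribute D): it is denied.
By R19 (it is in category W, it carries a delegation token): it is from a trusted device.
By R22 (it is tagged L, it carries a delegation token): it meets criterion U.
By R5 (it satisfies condition N): it is in state Y.
By R16 (it is from a trusted device, it is denied): it is tagged Z.
By R20 (it is in state Y, it carries flag C, it is authenticated): it has attribute B.
By R1 (it has attribute B): it has an admin role.
By R24 (it has an admin role, it meets criterion U): it is in category E.
By R3 (it is in category E, it is tagged Z): it is elevated.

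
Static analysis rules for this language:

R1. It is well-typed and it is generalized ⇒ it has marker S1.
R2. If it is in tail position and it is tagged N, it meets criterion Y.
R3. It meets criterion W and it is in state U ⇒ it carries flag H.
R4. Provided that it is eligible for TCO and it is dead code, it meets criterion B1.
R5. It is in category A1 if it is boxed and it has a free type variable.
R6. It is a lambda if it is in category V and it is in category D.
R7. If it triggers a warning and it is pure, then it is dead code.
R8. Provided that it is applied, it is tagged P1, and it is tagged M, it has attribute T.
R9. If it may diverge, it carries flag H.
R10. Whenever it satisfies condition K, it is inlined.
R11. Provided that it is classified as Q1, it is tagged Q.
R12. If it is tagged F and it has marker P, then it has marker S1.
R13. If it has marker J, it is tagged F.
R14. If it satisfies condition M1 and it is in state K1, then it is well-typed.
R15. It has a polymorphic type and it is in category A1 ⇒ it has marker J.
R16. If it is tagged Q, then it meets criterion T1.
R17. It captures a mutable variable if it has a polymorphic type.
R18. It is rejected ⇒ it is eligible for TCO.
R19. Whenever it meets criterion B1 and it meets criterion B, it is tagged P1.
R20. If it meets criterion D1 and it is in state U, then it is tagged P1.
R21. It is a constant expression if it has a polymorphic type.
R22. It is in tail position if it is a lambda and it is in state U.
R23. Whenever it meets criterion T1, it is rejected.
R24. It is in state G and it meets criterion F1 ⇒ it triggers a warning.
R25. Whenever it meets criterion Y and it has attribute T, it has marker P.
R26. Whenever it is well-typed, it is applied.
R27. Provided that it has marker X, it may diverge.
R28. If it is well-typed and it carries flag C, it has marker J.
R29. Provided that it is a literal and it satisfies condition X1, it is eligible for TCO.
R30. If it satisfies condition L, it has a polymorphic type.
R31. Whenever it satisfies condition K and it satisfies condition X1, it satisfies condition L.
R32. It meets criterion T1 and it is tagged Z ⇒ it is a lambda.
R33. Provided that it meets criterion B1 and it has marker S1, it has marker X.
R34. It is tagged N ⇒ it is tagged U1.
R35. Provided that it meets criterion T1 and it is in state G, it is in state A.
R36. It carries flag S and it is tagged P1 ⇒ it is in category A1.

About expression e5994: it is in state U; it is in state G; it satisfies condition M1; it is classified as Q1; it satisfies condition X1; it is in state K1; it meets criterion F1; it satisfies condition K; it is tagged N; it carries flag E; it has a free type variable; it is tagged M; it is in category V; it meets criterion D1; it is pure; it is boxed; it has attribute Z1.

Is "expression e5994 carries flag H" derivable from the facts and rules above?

Forward chaining from the given facts derives: is in category A1, is inlined, is tagged Q, is well-typed, meets criterion T1, is tagged P1, is rejected, triggers a warning, is applied, satisfies condition L, is tagged U1, is in state A, is dead code, has attribute T, is eligible for TCO, has a polymorphic type, meets criterion B1, has marker J, captures a mutable variable, is a constant expression, is tagged F.
Rules concluding "it carries flag H": R3 needs "it meets criterion W"; R9 needs "it may diverge" — none of these are established.

No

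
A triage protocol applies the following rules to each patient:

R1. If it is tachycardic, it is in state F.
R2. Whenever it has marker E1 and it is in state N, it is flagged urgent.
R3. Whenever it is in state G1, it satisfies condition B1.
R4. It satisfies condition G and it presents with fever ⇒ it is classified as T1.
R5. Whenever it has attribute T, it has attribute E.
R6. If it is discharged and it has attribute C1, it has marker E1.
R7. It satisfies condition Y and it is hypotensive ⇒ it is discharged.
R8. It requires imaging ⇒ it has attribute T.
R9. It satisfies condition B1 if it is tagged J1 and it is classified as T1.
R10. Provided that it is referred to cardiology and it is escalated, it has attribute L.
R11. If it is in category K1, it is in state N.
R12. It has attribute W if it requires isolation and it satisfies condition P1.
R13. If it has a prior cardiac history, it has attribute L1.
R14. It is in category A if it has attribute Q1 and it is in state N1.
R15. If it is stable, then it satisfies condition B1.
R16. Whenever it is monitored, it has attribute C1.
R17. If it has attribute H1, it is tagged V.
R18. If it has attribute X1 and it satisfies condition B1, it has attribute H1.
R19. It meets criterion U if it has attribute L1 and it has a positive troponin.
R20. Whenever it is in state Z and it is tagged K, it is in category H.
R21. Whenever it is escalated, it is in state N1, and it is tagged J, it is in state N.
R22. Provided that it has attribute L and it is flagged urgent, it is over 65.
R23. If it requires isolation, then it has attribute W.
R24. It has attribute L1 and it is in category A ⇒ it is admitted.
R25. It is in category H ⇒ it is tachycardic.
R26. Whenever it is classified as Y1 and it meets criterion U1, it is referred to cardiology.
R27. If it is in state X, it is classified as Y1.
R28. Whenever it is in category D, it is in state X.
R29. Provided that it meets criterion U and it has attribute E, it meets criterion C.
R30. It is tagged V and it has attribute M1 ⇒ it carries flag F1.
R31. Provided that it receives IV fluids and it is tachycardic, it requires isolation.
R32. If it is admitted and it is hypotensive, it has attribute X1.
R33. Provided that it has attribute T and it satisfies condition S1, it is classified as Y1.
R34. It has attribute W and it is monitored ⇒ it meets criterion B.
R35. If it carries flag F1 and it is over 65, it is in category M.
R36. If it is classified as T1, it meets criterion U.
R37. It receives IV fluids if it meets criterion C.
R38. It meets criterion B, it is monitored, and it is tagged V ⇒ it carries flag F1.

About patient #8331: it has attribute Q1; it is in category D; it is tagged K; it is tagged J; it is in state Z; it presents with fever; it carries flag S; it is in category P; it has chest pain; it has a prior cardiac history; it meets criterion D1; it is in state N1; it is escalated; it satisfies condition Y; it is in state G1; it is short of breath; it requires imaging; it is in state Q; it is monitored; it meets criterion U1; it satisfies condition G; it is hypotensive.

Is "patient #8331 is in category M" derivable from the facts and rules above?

By R3 (it is in state G1): it satisfies condition B1.
By R4 (it satisfies condition G, it presents with fever): it is classified as T1.
By R7 (it satisfies condition Y, it is hypotensive): it is discharged.
By R8 (it requires imaging): it has attribute T.
By R13 (it has a prior cardiac history): it has attribute L1.
By R14 (it has attribute Q1, it is in state N1): it is in category A.
By R16 (it is monitored): it has attribute C1.
By R20 (it is in state Z, it is tagged K): it is in category H.
By R21 (it is escalated, it is in state N1, it is tagged J): it is in state N.
By R24 (it has attribute L1, it is in category A): it is admitted.
By R25 (it is in category H): it is tachycardic.
By R28 (it is in category D): it is in state X.
By R32 (it is admitted, it is hypotensive): it has attribute X1.
By R36 (it is classified as T1): it meets criterion U.
By R5 (it has attribute T): it has attribute E.
By R6 (it is discharged, it has attribute C1): it has marker E1.
By R18 (it has attribute X1, it satisfies condition B1): it has attribute H1.
By R27 (it is in state X): it is classified as Y1.
By R29 (it meets criterion U, it has attribute E): it meets criterion C.
By R37 (it meets criterion C): it receives IV fluids.
By R2 (it has marker E1, it is in state N): it is flagged urgent.
By R17 (it has attribute H1): it is tagged V.
By R26 (it is classified as Y1, it meets criterion U1): it is referred to cardiology.
By R31 (it receives IV fluids, it is tachycardic): it requires isolation.
By R10 (it is referred to cardiology, it is escalated): it has attribute L.
By R22 (it has attribute L, it is flagged urgent): it is over 65.
By R23 (it requires isolation): it has attribute W.
By R34 (it has attribute W, it is monitored): it meets criterion B.
By R38 (it meets criterion B, it is monitored, it is tagged V): it carries flag F1.
By R35 (it carries flag F1, it is over 65): it is in category M.

Yes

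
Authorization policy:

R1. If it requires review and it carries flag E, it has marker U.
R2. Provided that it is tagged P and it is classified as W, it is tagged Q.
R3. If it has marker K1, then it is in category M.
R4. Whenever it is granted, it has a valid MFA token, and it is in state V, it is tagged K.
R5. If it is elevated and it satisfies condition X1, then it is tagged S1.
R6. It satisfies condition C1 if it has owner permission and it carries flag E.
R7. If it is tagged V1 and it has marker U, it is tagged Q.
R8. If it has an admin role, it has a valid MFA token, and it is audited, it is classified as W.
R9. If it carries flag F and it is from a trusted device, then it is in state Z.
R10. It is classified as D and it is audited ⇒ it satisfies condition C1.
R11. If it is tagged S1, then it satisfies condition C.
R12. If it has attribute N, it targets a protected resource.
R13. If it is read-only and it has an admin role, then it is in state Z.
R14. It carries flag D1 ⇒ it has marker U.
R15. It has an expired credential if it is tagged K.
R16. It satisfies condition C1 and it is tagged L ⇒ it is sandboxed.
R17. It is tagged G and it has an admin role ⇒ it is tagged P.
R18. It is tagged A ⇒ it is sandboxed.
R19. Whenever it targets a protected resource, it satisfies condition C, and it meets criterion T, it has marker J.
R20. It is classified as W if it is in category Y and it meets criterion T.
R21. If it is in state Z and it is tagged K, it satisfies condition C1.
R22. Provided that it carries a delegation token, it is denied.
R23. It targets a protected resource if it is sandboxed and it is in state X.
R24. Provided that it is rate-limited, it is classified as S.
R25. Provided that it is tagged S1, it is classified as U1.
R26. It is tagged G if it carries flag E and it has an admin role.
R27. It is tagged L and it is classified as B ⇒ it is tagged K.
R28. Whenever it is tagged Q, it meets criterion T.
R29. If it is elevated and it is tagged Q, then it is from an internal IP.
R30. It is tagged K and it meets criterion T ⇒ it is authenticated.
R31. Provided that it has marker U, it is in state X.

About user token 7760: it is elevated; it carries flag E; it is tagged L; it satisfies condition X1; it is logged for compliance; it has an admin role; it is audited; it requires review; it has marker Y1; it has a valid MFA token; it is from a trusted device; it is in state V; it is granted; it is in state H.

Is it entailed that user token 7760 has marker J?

No

Forward chaining from the given facts derives: has marker U, is tagged K, is tagged S1, is classified as W, satisfies condition C, has an expired credential, is classified as U1, is tagged G, is in state X, is tagged P, is tagged Q, meets criterion T, is from an internal IP, is authenticated.
The only rule concluding "it has marker J" is R19, which needs "it targets a protected resource"; that is never established.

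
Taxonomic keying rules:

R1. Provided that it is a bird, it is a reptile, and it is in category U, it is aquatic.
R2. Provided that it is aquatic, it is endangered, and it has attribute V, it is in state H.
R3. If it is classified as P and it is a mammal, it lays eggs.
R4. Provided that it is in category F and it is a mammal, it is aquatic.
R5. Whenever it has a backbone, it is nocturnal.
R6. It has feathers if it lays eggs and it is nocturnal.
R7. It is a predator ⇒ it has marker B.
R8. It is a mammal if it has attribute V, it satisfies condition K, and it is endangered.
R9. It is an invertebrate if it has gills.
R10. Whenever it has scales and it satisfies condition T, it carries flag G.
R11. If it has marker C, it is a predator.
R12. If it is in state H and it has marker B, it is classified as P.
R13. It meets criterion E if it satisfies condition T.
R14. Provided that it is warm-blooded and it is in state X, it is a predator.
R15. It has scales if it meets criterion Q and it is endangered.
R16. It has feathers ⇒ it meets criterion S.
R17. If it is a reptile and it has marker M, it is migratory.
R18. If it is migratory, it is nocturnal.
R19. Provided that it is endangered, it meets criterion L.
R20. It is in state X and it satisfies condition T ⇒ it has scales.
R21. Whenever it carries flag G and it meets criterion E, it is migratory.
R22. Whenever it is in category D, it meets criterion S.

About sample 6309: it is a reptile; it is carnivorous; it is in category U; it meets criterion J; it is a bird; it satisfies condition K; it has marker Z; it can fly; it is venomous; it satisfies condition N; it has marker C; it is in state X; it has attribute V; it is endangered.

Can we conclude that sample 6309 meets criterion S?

No

Forward chaining from the given facts derives: is aquatic, is in state H, is a mammal, is a predator, meets criterion L, has marker B, is classified as P, lays eggs.
Rules concluding "it meets criterion S": R16 needs "it has feathers"; R22 needs "it is in category D" — none of these are established.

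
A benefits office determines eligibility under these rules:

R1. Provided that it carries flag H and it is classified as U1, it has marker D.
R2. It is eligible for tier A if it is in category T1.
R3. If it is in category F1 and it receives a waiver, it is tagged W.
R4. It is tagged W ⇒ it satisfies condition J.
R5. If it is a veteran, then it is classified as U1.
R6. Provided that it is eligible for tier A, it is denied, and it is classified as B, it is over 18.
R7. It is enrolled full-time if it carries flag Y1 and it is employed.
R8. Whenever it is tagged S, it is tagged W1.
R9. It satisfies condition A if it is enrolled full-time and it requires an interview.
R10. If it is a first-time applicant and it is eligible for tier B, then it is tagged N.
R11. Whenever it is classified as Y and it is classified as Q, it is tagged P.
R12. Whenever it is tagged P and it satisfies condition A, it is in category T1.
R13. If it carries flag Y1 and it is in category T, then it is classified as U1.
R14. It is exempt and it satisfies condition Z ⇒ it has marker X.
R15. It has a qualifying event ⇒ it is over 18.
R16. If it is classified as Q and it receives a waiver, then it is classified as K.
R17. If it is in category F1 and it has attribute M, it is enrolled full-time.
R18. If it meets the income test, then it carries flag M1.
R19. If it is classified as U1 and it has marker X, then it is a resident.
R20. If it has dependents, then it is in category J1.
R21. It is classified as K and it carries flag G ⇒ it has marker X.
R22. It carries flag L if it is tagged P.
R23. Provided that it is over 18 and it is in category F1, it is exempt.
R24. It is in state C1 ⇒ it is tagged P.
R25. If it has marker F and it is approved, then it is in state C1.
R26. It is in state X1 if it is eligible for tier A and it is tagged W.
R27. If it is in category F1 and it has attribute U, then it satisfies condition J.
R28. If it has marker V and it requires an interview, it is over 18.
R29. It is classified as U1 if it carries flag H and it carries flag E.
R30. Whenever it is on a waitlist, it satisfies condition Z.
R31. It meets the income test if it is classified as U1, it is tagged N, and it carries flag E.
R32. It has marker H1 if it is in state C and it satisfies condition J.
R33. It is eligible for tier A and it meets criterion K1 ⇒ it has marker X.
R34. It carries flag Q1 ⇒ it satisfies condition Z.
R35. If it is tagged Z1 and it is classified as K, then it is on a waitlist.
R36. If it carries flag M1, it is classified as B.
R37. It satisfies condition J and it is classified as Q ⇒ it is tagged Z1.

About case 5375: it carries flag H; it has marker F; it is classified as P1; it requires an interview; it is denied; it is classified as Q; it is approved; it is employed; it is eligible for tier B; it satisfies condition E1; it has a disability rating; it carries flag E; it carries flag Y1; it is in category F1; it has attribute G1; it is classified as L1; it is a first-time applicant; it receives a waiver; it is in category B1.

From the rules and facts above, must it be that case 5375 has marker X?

Yes

By R3 (it is in category F1, it receives a waiver): it is tagged W.
By R4 (it is tagged W): it satisfies condition J.
By R7 (it carries flag Y1, it is employed): it is enrolled full-time.
By R9 (it is enrolled full-time, it requires an interview): it satisfies condition A.
By R10 (it is a first-time applicant, it is eligible for tier B): it is tagged N.
By R16 (it is classified as Q, it receives a waiver): it is classified as K.
By R25 (it has marker F, it is approved): it is in state C1.
By R29 (it carries flag H, it carries flag E): it is classified as U1.
By R31 (it is classified as U1, it is tagged N, it carries flag E): it meets the income test.
By R37 (it satisfies condition J, it is classified as Q): it is tagged Z1.
By R18 (it meets the income test): it carries flag M1.
By R24 (it is in state C1): it is tagged P.
By R35 (it is tagged Z1, it is classified as K): it is on a waitlist.
By R36 (it carries flag M1): it is classified as B.
By R12 (it is tagged P, it satisfies condition A): it is in category T1.
By R30 (it is on a waitlist): it satisfies condition Z.
By R2 (it is in category T1): it is eligible for tier A.
By R6 (it is eligible for tier A, it is denied, it is classified as B): it is over 18.
By R23 (it is over 18, it is in category F1): it is exempt.
By R14 (it is exempt, it satisfies condition Z): it has marker X.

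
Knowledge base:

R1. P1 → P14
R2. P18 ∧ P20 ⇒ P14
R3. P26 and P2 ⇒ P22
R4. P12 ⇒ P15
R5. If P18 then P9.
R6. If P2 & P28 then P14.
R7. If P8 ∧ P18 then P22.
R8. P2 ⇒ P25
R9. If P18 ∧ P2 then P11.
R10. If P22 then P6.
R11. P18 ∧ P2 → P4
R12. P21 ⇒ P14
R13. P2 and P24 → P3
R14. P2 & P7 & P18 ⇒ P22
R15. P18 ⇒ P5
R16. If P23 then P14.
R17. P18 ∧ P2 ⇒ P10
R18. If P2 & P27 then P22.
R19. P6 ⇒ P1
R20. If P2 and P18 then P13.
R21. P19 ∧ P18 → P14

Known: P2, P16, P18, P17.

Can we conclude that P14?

No

Forward chaining from the given facts derives: P9, P25, P11, P4, P5, P10, P13.
Rules concluding P14: R1 needs P1; R2 needs P20; R6 needs P28; R12 needs P21; R16 needs P23; R21 needs P19 — none of these are established.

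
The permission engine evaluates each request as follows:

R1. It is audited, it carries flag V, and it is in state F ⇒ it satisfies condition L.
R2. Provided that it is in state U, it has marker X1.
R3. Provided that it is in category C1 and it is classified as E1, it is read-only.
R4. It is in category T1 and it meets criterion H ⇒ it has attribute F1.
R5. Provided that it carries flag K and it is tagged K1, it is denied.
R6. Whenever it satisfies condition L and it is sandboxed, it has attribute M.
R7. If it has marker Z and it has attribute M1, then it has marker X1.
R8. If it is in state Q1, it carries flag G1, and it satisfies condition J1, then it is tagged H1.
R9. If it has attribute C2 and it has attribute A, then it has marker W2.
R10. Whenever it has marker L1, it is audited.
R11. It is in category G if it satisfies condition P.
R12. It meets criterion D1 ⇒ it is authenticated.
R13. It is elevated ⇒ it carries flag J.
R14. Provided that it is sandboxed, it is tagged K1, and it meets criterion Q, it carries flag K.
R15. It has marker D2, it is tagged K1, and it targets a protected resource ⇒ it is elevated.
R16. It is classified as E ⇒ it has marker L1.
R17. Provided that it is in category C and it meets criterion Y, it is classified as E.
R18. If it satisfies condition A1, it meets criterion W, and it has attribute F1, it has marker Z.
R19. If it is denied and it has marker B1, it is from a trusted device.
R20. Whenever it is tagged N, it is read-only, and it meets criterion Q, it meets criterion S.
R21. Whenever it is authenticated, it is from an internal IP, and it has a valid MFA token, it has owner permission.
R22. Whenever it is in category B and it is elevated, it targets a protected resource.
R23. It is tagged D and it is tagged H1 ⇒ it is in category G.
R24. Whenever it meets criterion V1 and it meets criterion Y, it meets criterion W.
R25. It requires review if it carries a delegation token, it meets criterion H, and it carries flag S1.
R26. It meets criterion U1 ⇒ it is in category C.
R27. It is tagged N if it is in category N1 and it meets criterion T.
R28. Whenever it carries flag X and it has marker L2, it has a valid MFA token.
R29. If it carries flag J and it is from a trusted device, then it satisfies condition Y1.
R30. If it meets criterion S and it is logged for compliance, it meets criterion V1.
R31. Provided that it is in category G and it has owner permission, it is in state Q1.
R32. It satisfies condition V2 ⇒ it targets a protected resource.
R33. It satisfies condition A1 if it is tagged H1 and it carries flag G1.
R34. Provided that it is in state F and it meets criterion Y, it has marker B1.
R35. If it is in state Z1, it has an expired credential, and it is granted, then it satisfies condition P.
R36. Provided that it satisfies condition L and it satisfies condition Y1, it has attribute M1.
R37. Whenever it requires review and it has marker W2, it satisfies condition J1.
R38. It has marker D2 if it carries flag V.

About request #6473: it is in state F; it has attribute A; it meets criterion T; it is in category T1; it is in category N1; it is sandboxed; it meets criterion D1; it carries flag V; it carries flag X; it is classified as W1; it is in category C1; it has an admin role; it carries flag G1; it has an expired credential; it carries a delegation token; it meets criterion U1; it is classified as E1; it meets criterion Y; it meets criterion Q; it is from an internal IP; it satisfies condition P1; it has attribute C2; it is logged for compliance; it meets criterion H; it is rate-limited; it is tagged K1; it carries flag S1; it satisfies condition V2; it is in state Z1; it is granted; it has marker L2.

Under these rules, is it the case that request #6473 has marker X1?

Yes

By R3 (it is in category C1, it is classified as E1): it is read-only.
By R4 (it is in category T1, it meets criterion H): it has attribute F1.
By R9 (it has attribute C2, it has attribute A): it has marker W2.
By R12 (it meets criterion D1): it is authenticated.
By R14 (it is sandboxed, it is tagged K1, it meets criterion Q): it carries flag K.
By R25 (it carries a delegation token, it meets criterion H, it carries flag S1): it requires review.
By R26 (it meets criterion U1): it is in category C.
By R27 (it is in category N1, it meets criterion T): it is tagged N.
By R28 (it carries flag X, it has marker L2): it has a valid MFA token.
By R32 (it satisfies condition V2): it targets a protected resource.
By R34 (it is in state F, it meets criterion Y): it has marker B1.
By R35 (it is in state Z1, it has an expired credential, it is granted): it satisfies condition P.
By R37 (it requires review, it has marker W2): it satisfies condition J1.
By R38 (it carries flag V): it has marker D2.
By R5 (it carries flag K, it is tagged K1): it is denied.
By R11 (it satisfies condition P): it is in category G.
By R15 (it has marker D2, it is tagged K1, it targets a protected resource): it is elevated.
By R17 (it is in category C, it meets criterion Y): it is classified as E.
By R19 (it is denied, it has marker B1): it is from a trusted device.
By R20 (it is tagged N, it is read-only, it meets criterion Q): it meets criterion S.
By R21 (it is authenticated, it is from an internal IP, it has a valid MFA token): it has owner permission.
By R30 (it meets criterion S, it is logged for compliance): it meets criterion V1.
By R31 (it is in category G, it has owner permission): it is in state Q1.
By R8 (it is in state Q1, it carries flag G1, it satisfies condition J1): it is tagged H1.
By R13 (it is elevated): it carries flag J.
By R16 (it is classified as E): it has marker L1.
By R24 (it meets criterion V1, it meets criterion Y): it meets criterion W.
By R29 (it carries flag J, it is from a trusted device): it satisfies condition Y1.
By R33 (it is tagged H1, it carries flag G1): it satisfies condition A1.
By R10 (it has marker L1): it is audited.
By R18 (it satisfies condition A1, it meets criterion W, it has attribute F1): it has marker Z.
By R1 (it is audited, it carries flag V, it is in state F): it satisfies condition L.
By R36 (it satisfies condition L, it satisfies condition Y1): it has attribute M1.
By R7 (it has marker Z, it has attribute M1): it has marker X1.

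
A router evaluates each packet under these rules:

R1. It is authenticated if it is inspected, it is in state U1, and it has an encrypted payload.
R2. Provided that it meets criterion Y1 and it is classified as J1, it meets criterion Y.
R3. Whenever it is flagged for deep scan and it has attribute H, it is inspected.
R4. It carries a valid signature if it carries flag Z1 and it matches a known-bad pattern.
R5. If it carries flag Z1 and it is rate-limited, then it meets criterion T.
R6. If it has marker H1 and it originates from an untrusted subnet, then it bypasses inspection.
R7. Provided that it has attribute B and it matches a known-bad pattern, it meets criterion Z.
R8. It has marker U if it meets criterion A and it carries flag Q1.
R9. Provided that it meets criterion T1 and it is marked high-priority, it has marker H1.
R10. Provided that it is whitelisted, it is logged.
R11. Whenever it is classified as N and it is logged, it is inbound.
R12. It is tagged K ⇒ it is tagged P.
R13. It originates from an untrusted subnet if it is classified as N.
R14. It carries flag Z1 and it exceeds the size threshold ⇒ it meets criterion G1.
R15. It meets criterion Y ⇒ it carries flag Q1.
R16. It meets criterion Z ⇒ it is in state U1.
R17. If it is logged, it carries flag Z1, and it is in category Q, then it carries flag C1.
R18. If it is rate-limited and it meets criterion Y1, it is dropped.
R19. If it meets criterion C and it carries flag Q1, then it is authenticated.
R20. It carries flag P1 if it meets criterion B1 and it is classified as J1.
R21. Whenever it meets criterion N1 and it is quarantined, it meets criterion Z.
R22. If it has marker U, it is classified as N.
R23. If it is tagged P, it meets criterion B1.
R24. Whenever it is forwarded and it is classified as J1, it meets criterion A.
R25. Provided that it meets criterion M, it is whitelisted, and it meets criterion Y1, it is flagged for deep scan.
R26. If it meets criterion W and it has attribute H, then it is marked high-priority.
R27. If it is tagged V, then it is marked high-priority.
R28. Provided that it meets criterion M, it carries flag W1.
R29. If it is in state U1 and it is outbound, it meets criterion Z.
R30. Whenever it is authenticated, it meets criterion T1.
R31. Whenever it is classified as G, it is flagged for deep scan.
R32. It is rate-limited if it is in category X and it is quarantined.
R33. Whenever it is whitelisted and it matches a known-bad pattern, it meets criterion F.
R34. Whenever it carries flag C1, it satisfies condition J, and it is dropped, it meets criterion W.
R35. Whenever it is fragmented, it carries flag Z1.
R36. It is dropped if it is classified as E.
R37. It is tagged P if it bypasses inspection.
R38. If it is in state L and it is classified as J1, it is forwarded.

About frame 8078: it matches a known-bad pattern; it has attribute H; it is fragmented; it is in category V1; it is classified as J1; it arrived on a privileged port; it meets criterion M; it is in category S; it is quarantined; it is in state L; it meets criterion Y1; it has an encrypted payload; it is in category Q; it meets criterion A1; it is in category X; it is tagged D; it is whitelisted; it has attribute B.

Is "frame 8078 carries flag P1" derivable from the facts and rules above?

Forward chaining from the given facts derives: meets criterion Y, meets criterion Z, is logged, carries flag Q1, is in state U1, is flagged for deep scan, carries flag W1, is rate-limited, meets criterion F, carries flag Z1, is forwarded, is inspected, carries a valid signature, meets criterion T, carries flag C1, is dropped, meets criterion A, is authenticated, has marker U, is classified as N, meets criterion T1, is inbound, originates from an untrusted subnet.
The only rule concluding "it carries flag P1" is R20, which needs "it meets criterion B1"; that is never established.

No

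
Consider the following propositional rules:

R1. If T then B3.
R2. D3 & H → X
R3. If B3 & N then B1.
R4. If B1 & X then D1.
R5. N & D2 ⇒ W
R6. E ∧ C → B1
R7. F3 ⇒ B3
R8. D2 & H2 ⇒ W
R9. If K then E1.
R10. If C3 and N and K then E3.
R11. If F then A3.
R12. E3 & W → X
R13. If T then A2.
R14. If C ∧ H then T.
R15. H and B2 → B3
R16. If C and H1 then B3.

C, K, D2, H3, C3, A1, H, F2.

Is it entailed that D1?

No

Forward chaining from the given facts derives: E1, T, B3, A2.
The only rule concluding D1 is R4, which needs B1; that is never established.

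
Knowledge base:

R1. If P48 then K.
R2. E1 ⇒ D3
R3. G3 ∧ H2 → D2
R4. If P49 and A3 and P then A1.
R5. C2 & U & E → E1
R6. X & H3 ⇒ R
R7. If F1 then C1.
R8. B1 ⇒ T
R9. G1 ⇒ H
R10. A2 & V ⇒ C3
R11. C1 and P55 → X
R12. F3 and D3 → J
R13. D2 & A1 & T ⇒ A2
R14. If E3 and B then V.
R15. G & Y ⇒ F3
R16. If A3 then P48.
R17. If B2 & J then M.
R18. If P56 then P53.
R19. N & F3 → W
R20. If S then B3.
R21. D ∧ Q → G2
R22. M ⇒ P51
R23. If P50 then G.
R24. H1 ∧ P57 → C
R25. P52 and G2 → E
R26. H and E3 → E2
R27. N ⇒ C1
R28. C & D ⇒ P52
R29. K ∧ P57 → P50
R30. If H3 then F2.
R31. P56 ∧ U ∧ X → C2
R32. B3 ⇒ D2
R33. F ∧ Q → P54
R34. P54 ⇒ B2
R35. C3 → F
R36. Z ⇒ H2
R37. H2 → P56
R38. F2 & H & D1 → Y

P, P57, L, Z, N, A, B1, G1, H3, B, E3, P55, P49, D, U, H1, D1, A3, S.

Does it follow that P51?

Forward chaining from the given facts derives: A1, T, H, V, P48, B3, C, E2, C1, P52, F2, D2, H2, P56, Y, K, X, A2, P53, P50, C2, R, C3, G, F, F3, W.
The only rule concluding P51 is R22, which needs M; that is never established.

No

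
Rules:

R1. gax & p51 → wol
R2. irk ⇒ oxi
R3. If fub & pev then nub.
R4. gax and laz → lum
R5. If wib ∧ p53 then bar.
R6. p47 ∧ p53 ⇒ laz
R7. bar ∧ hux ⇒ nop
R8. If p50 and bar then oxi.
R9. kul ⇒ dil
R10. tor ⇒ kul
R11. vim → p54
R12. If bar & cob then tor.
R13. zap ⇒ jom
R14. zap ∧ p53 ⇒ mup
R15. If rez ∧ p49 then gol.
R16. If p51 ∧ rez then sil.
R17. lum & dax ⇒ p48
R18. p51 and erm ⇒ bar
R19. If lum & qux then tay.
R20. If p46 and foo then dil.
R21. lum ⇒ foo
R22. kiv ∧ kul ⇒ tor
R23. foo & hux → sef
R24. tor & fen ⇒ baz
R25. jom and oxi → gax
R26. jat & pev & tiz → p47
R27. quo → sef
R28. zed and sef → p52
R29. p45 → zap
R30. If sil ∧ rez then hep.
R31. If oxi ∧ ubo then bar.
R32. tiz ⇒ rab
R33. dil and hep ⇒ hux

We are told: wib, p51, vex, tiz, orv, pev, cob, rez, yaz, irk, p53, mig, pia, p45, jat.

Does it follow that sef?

Yes

oxi  (by R2: irk)
bar  (by R5: wib, p53)
tor  (by R12: bar, cob)
sil  (by R16: p51, rez)
p47  (by R26: jat, pev, tiz)
zap  (by R29: p45)
hep  (by R30: sil, rez)
laz  (by R6: p47, p53)
kul  (by R10: tor)
jom  (by R13: zap)
gax  (by R25: jom, oxi)
lum  (by R4: gax, laz)
dil  (by R9: kul)
foo  (by R21: lum)
hux  (by R33: dil, hep)
sef  (by R23: foo, hux)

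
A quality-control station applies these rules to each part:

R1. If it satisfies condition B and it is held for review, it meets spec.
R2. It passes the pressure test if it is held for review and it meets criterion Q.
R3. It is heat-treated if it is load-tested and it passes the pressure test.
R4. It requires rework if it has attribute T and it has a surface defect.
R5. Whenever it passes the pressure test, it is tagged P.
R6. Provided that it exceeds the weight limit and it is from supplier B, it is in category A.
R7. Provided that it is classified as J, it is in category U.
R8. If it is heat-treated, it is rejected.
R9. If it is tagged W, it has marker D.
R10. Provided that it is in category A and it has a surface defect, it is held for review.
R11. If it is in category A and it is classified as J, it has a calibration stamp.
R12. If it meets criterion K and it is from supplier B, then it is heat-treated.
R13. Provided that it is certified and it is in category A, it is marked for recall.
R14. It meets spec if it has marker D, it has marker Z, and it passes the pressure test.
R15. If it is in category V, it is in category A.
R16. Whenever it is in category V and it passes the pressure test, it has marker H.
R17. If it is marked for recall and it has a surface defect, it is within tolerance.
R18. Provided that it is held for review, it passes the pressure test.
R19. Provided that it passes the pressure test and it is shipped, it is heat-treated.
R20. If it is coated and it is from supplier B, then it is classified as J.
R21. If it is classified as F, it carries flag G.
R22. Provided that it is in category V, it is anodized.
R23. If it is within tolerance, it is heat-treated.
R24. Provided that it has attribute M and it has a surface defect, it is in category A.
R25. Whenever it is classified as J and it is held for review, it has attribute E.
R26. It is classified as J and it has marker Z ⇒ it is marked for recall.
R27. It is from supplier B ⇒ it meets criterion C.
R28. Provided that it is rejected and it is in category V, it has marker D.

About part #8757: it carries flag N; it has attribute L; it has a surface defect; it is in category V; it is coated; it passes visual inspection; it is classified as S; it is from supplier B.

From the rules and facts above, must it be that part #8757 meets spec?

No

Forward chaining from the given facts derives: is in category A, is classified as J, is anodized, meets criterion C, is in category U, is held for review, has a calibration stamp, passes the pressure test, has attribute E, is tagged P, has marker H.
Rules concluding "it meets spec": R1 needs "it satisfies condition B"; R14 needs "it has marker D" — none of these are established.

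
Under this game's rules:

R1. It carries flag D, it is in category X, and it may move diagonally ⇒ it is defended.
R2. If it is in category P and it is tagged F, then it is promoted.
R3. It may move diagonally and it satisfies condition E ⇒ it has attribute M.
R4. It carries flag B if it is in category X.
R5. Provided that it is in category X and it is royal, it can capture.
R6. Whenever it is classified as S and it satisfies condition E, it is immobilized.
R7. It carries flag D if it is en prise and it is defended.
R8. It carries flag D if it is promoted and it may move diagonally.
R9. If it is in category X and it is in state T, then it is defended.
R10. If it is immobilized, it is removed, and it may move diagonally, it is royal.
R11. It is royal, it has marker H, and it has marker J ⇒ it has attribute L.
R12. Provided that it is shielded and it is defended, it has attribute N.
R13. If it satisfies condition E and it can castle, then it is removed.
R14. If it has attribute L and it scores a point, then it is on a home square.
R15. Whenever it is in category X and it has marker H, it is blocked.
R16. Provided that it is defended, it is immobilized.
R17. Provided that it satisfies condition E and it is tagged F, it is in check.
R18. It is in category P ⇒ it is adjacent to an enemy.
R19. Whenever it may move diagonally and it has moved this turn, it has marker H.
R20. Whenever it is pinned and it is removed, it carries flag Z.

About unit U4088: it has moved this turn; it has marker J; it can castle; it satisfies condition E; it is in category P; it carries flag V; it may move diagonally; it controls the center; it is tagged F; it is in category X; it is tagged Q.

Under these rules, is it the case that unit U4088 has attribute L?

Yes

By R2 (it is in category P, it is tagged F): it is promoted.
By R8 (it is promoted, it may move diagonally): it carries flag D.
By R13 (it satisfies condition E, it can castle): it is removed.
By R19 (it may move diagonally, it has moved this turn): it has marker H.
By R1 (it carries flag D, it is in category X, it may move diagonally): it is defended.
By R16 (it is defended): it is immobilized.
By R10 (it is immobilized, it is removed, it may move diagonally): it is royal.
By R11 (it is royal, it has marker H, it has marker J): it has attribute L.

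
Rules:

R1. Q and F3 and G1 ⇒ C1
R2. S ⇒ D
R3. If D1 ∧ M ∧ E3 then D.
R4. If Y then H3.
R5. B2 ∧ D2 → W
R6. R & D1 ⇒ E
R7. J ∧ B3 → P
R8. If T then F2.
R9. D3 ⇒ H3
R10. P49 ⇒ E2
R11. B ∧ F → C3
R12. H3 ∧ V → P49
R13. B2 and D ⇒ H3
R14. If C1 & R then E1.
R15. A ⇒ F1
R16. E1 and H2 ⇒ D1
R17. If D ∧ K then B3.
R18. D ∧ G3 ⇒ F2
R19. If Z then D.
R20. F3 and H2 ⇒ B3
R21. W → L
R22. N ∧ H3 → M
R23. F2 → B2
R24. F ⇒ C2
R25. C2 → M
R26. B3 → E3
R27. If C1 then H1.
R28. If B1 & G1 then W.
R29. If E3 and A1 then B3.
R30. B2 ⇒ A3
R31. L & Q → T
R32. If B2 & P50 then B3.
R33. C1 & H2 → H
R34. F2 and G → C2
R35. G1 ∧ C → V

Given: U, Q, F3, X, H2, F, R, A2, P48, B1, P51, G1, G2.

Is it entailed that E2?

Forward chaining from the given facts derives: C1, E1, D1, B3, C2, M, E3, H1, W, H, D, E, L, T, F2, B2, A3, H3.
The only rule concluding E2 is R10, which needs P49; that is never established.

No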